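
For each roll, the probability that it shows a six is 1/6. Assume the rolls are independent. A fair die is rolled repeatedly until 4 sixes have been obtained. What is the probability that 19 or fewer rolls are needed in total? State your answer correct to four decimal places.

Finishing within 19 rolls ⇔ at least 4 successes in the first 19. With X ~ Binomial(19, 0.166667), P(Y ≤ 19) = 1 − P(X ≤ 3).
  k=0: C(19,0)·0.166667^0·0.833333^19 = 0.031301
  k=1: C(19,1)·0.166667^1·0.833333^18 = 0.118943
  k=2: C(19,2)·0.166667^2·0.833333^17 = 0.214098
  k=3: C(19,3)·0.166667^3·0.833333^16 = 0.242644
1 − 0.606986 = 0.393014

0.3930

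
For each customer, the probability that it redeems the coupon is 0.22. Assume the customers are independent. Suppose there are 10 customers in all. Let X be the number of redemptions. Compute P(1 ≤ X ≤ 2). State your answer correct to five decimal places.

X ~ Binomial(10, 0.22); P(1 ≤ X ≤ 2) = Σ C(10,k) p^k (1−p)^(10−k) over k:
  k=1: C(10,1)·0.22^1·0.78^9 = 0.2351116
  k=2: C(10,2)·0.22^2·0.78^8 = 0.2984109
Total = 0.5335225

0.53352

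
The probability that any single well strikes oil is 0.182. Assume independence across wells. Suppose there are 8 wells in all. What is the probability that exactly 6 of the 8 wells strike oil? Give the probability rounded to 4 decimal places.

0.0007

X ~ Binomial(n=8, p=0.182).
P(X=6) = C(8,6) · p^6 · (1−p)^2
= 28 · 3.6344e-05 · 0.66912 = 0.000681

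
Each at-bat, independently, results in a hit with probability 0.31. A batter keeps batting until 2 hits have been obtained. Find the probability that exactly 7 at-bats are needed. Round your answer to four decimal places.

Y = trial on which the second success occurs; negative binomial, r=2, p=0.31.
P(Y=7) = C(6,1) · p^2 · (1−p)^5
= 6 · 0.0961 · 0.1564 = 0.090182

0.0902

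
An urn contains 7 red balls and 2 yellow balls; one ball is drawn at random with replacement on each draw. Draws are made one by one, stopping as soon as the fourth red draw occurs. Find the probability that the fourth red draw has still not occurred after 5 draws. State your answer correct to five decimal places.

Needing more than 5 draws ⇔ fewer than 4 successes in the first 5. With X ~ Binomial(5, 0.777778), P(Y > 5) = P(X ≤ 3).
  k=0: C(5,0)·0.777778^0·0.222222^5 = 0.0005419
  k=1: C(5,1)·0.777778^1·0.222222^4 = 0.0094836
  k=2: C(5,2)·0.777778^2·0.222222^3 = 0.0663855
  k=3: C(5,3)·0.777778^3·0.222222^2 = 0.2323494
P(X ≤ 3) = 0.3087605

0.30876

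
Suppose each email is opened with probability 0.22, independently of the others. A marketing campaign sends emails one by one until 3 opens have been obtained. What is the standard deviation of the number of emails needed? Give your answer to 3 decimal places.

6.953

Y = total emails until the third success; negative binomial with r=3, p=0.22.
SD(Y) = √[r(1−p)/p²] = √(48.34711) = 6.95321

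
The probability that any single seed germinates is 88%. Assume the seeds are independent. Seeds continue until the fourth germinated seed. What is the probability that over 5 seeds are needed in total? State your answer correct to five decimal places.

0.11245

Needing more than 5 seeds ⇔ fewer than 4 successes in the first 5. With X ~ Binomial(5, 0.88), P(Y > 5) = P(X ≤ 3).
  k=0: C(5,0)·0.88^0·0.12^5 = 0.0000249
  k=1: C(5,1)·0.88^1·0.12^4 = 0.0009124
  k=2: C(5,2)·0.88^2·0.12^3 = 0.0133816
  k=3: C(5,3)·0.88^3·0.12^2 = 0.0981320
P(X ≤ 3) = 0.1124509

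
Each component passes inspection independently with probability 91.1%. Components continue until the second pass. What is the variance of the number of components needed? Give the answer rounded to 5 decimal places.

0.21448

Y = total components until the second success; negative binomial with r=2, p=0.911.
Var(Y) = r(1−p)/p² = 2·0.089 / 0.911² = 0.2144782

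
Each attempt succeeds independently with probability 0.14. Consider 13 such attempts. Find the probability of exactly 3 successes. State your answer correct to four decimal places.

0.1737

X ~ Binomial(n=13, p=0.14).
P(X=3) = C(13,3) · p^3 · (1−p)^10
= 286 · 0.002744 · 0.2213 = 0.173674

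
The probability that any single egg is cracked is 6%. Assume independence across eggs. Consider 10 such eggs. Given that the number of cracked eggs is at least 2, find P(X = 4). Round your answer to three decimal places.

X ~ Binomial(10, 0.06). Want P(X=4 | X≥2) = P(X=4) / P(X≥2).
P(X=4) = C(10,4)·0.06^4·0.94^6 = 0.00188
P(X≥2) = 1 − 0.53862 − 0.34380 = 0.11759
Ratio = 0.00188 / 0.11759 = 0.01597

0.016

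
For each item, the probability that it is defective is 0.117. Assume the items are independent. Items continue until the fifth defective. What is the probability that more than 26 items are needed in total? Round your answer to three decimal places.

0.819

Needing more than 26 items ⇔ fewer than 5 successes in the first 26. With X ~ Binomial(26, 0.117), P(Y > 26) = P(X ≤ 4).
  k=0: C(26,0)·0.117^0·0.883^26 = 0.03935
  k=1: C(26,1)·0.117^1·0.883^25 = 0.13557
  k=2: C(26,2)·0.117^2·0.883^24 = 0.22455
  k=3: C(26,3)·0.117^3·0.883^23 = 0.23803
  k=4: C(26,4)·0.117^4·0.883^22 = 0.18135
P(X ≤ 4) = 0.81886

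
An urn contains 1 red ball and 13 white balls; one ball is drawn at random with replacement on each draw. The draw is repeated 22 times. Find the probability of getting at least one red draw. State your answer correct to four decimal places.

0.8041

P(at least one) = 1 − P(none) = 1 − (1 − 0.071429)^22
= 1 − 0.195856 = 0.804144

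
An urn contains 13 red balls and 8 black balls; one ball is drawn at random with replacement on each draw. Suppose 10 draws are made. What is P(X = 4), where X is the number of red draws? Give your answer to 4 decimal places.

0.0943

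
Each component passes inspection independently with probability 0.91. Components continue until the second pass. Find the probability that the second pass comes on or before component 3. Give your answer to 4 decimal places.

0.9772

Finishing within 3 components ⇔ at least 2 successes in the first 3. With X ~ Binomial(3, 0.91), P(Y ≤ 3) = 1 − P(X ≤ 1).
  k=0: C(3,0)·0.91^0·0.09^3 = 0.000729
  k=1: C(3,1)·0.91^1·0.09^2 = 0.022113
1 − 0.022842 = 0.977158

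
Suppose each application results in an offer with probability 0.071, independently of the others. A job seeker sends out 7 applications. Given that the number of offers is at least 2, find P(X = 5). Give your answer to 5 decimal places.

0.00039

X ~ Binomial(7, 0.071). Want P(X=5 | X≥2) = P(X=5) / P(X≥2).
P(X=5) = C(7,5)·0.071^5·0.929^2 = 0.0000327
P(X≥2) = 1 − 0.5971865 − 0.3194851 = 0.0833283
Ratio = 0.0000327 / 0.0833283 = 0.0003924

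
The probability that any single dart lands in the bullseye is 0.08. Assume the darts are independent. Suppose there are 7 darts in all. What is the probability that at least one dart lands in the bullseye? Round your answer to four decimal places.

0.4422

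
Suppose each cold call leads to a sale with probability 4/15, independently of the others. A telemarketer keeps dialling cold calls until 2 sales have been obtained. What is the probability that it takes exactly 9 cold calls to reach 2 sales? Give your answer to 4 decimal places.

Y = trial on which the second success occurs; negative binomial, r=2, p=0.266667.
P(Y=9) = C(8,1) · p^2 · (1−p)^7
= 8 · 0.071111 · 0.11405 = 0.064884

0.0649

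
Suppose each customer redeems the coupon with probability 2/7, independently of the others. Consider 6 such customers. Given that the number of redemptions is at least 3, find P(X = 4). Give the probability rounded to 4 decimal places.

X ~ Binomial(6, 0.285714). Want P(X=4 | X≥3) = P(X=4) / P(X≥3).
P(X=4) = C(6,4)·0.285714^4·0.714286^2 = 0.050999
P(X≥3) = 1 − 0.132810 − 0.318745 − 0.318745 = 0.229700
Ratio = 0.050999 / 0.229700 = 0.222025

0.2220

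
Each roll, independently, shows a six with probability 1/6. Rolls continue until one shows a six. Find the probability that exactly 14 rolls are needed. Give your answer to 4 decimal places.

Geometric (trials to first success), p = 0.166667.
P(Y = 14) = (1−p)^13 · p = 0.093464 · 0.166667 = 0.015577

0.0156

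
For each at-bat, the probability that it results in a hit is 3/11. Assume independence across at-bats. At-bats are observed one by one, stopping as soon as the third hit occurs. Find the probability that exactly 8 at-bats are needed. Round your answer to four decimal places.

Y = trial on which the third success occurs; negative binomial, r=3, p=0.272727.
P(Y=8) = C(7,2) · p^3 · (1−p)^5
= 21 · 0.020285 · 0.20346 = 0.086675

0.0867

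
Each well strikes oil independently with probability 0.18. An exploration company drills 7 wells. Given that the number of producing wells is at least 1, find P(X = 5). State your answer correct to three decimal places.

0.004

X ~ Binomial(7, 0.18). Want P(X=5 | X≥1) = P(X=5) / P(X≥1).
P(X=5) = C(7,5)·0.18^5·0.82^2 = 0.00267
P(X≥1) = 1 − 0.24929 = 0.75071
Ratio = 0.00267 / 0.75071 = 0.00355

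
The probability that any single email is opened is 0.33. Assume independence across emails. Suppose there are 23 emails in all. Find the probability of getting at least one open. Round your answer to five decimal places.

0.99990

P(at least one) = 1 − P(none) = 1 − (1 − 0.33)^23
= 1 − 0.0000999 = 0.9999001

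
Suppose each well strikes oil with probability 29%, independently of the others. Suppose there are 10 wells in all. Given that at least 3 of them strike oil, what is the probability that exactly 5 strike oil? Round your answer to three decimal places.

X ~ Binomial(10, 0.29). Want P(X=5 | X≥3) = P(X=5) / P(X≥3).
P(X=5) = C(10,5)·0.29^5·0.71^5 = 0.09326
P(X≥3) = 1 − 0.03255 − 0.13296 − 0.24439 = 0.59010
Ratio = 0.09326 / 0.59010 = 0.15804

0.158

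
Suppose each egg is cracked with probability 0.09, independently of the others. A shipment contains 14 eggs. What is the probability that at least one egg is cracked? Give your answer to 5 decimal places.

0.73296

P(at least one) = 1 − P(none) = 1 − (1 − 0.09)^14
= 1 − 0.2670420 = 0.7329580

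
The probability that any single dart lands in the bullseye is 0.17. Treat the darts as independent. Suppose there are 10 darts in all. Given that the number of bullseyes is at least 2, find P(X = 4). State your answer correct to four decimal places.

X ~ Binomial(10, 0.17). Want P(X=4 | X≥2) = P(X=4) / P(X≥2).
P(X=4) = C(10,4)·0.17^4·0.83^6 = 0.057343
P(X≥2) = 1 − 0.155160 − 0.317798 = 0.527041
Ratio = 0.057343 / 0.527041 = 0.108803

0.1088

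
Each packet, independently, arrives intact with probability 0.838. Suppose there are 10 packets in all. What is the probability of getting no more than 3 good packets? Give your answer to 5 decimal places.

X ~ Binomial(10, 0.838); P(X ≤ 3) = Σ C(10,k) p^k (1−p)^(10−k) over k:
  k=0: C(10,0)·0.838^0·0.162^10 = 0.0000000
  k=1: C(10,1)·0.838^1·0.162^9 = 0.0000006
  k=2: C(10,2)·0.838^2·0.162^8 = 0.0000150
  k=3: C(10,3)·0.838^3·0.162^7 = 0.0002068
Total = 0.0002224

0.00022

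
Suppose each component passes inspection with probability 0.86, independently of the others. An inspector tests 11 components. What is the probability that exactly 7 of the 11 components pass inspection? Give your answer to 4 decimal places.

0.0441

X ~ Binomial(n=11, p=0.86).
P(X=7) = C(11,7) · p^7 · (1−p)^4
= 330 · 0.34793 · 0.00038416 = 0.044108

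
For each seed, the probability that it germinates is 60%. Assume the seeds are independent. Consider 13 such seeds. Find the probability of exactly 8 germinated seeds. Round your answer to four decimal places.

0.2214

X ~ Binomial(n=13, p=0.60).
P(X=8) = C(13,8) · p^8 · (1−p)^5
= 1287 · 0.016796 · 0.01024 = 0.221355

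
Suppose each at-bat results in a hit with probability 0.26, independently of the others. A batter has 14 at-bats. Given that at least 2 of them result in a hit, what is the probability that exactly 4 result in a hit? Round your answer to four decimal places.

X ~ Binomial(14, 0.26). Want P(X=4 | X≥2) = P(X=4) / P(X≥2).
P(X=4) = C(14,4)·0.26^4·0.74^10 = 0.225240
P(X≥2) = 1 − 0.014765 − 0.072630 = 0.912605
Ratio = 0.225240 / 0.912605 = 0.246809

0.2468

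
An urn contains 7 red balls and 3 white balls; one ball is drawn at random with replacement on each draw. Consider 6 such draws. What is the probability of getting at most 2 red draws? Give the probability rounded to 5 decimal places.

0.07047

X ~ Binomial(6, 0.70); P(X ≤ 2) = Σ C(6,k) p^k (1−p)^(6−k) over k:
  k=0: C(6,0)·0.70^0·0.30^6 = 0.0007290
  k=1: C(6,1)·0.70^1·0.30^5 = 0.0102060
  k=2: C(6,2)·0.70^2·0.30^4 = 0.0595350
Total = 0.0704700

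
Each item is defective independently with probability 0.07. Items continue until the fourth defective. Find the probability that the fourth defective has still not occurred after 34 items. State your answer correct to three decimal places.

Needing more than 34 items ⇔ fewer than 4 successes in the first 34. With X ~ Binomial(34, 0.07), P(Y > 34) = P(X ≤ 3).
  k=0: C(34,0)·0.07^0·0.93^34 = 0.08480
  k=1: C(34,1)·0.07^1·0.93^33 = 0.21703
  k=2: C(34,2)·0.07^2·0.93^32 = 0.26953
  k=3: C(34,3)·0.07^3·0.93^31 = 0.21640
P(X ≤ 3) = 0.78777

0.788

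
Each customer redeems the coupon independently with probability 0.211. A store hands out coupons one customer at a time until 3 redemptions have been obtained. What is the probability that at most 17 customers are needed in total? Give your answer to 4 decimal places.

Finishing within 17 customers ⇔ at least 3 successes in the first 17. With X ~ Binomial(17, 0.211), P(Y ≤ 17) = 1 − P(X ≤ 2).
  k=0: C(17,0)·0.211^0·0.789^17 = 0.017795
  k=1: C(17,1)·0.211^1·0.789^16 = 0.080903
  k=2: C(17,2)·0.211^2·0.789^15 = 0.173085
1 − 0.271783 = 0.728217

0.7282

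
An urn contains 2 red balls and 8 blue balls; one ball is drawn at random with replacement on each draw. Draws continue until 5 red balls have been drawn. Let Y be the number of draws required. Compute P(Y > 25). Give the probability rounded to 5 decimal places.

0.42067

Needing more than 25 draws ⇔ fewer than 5 successes in the first 25. With X ~ Binomial(25, 0.20), P(Y > 25) = P(X ≤ 4).
  k=0: C(25,0)·0.20^0·0.80^25 = 0.0037779
  k=1: C(25,1)·0.20^1·0.80^24 = 0.0236118
  k=2: C(25,2)·0.20^2·0.80^23 = 0.0708355
  k=3: C(25,3)·0.20^3·0.80^22 = 0.1357680
  k=4: C(25,4)·0.20^4·0.80^21 = 0.1866811
P(X ≤ 4) = 0.4206743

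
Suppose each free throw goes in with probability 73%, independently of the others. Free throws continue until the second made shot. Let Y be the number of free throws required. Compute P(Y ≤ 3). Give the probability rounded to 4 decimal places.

0.8207

Finishing within 3 free throws ⇔ at least 2 successes in the first 3. With X ~ Binomial(3, 0.73), P(Y ≤ 3) = 1 − P(X ≤ 1).
  k=0: C(3,0)·0.73^0·0.27^3 = 0.019683
  k=1: C(3,1)·0.73^1·0.27^2 = 0.159651
1 − 0.179334 = 0.820666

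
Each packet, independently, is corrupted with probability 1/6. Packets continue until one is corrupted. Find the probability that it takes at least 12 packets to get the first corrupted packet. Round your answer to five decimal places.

Y = number of packets to the first success; geometric, p = 0.166667.
P(Y > 11) = P(first 11 all fail) = (1−p)^11 = 0.1345880

0.13459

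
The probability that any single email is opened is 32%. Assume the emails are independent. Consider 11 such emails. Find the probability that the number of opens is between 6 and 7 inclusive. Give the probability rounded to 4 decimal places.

0.0964

X ~ Binomial(11, 0.32); P(6 ≤ X ≤ 7) = Σ C(11,k) p^k (1−p)^(11−k) over k:
  k=6: C(11,6)·0.32^6·0.68^5 = 0.072125
  k=7: C(11,7)·0.32^7·0.68^4 = 0.024244
Total = 0.096369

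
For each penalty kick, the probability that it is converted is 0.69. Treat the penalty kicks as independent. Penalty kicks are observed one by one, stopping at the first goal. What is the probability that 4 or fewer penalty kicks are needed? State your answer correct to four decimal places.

0.9908

Y = number of penalty kicks to the first success; geometric, p = 0.69.
P(Y ≤ 4) = 1 − (1−p)^4 = 1 − 0.009235 = 0.990765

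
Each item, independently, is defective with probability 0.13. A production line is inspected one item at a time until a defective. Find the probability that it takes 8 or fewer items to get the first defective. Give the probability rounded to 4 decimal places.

0.6718

Y = number of items to the first success; geometric, p = 0.13.
P(Y ≤ 8) = 1 − (1−p)^8 = 1 − 0.328212 = 0.671788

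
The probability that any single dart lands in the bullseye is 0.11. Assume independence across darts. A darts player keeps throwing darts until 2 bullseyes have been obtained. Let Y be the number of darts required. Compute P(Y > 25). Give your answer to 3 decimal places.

Needing more than 25 darts ⇔ fewer than 2 successes in the first 25. With X ~ Binomial(25, 0.11), P(Y > 25) = P(X ≤ 1).
  k=0: C(25,0)·0.11^0·0.89^25 = 0.05429
  k=1: C(25,1)·0.11^1·0.89^24 = 0.16776
P(X ≤ 1) = 0.22206

0.222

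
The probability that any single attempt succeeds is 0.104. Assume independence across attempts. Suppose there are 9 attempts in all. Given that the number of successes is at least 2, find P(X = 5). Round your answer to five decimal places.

0.00413

X ~ Binomial(9, 0.104). Want P(X=5 | X≥2) = P(X=5) / P(X≥2).
P(X=5) = C(9,5)·0.104^5·0.896^4 = 0.0009880
P(X≥2) = 1 − 0.3721963 − 0.3888122 = 0.2389914
Ratio = 0.0009880 / 0.2389914 = 0.0041342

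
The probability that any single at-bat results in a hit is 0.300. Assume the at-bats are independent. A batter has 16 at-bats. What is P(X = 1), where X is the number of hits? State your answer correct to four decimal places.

0.0228

X ~ Binomial(n=16, p=0.30).
P(X=1) = C(16,1) · p^1 · (1−p)^15
= 16 · 0.3 · 0.0047476 = 0.022788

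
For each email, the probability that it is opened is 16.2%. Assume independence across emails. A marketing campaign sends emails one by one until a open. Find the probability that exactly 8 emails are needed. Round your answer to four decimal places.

0.0470

Geometric (trials to first success), p = 0.162.
P(Y = 8) = (1−p)^7 · p = 0.29021 · 0.162 = 0.047014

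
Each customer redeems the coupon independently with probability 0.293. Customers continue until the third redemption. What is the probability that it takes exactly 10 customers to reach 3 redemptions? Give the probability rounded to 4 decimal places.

0.0800

Y = trial on which the third success occurs; negative binomial, r=3, p=0.293.
P(Y=10) = C(9,2) · p^3 · (1−p)^7
= 36 · 0.025154 · 0.088295 = 0.079954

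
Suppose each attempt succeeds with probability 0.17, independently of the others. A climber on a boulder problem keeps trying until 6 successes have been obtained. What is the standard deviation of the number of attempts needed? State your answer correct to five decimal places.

13.12701

Y = total attempts until the sixth success; negative binomial with r=6, p=0.17.
SD(Y) = √[r(1−p)/p²] = √(172.3183391) = 13.1270080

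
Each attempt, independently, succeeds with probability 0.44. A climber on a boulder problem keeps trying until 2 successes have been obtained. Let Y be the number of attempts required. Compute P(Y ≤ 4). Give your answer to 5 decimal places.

Finishing within 4 attempts ⇔ at least 2 successes in the first 4. With X ~ Binomial(4, 0.44), P(Y ≤ 4) = 1 − P(X ≤ 1).
  k=0: C(4,0)·0.44^0·0.56^4 = 0.0983450
  k=1: C(4,1)·0.44^1·0.56^3 = 0.3090842
1 − 0.4074291 = 0.5925709

0.59257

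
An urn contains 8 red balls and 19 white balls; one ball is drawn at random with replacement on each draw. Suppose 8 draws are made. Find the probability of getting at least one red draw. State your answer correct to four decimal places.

0.9399

P(at least one) = 1 − P(none) = 1 − (1 − 0.296296)^8
= 1 − 0.060134 = 0.939866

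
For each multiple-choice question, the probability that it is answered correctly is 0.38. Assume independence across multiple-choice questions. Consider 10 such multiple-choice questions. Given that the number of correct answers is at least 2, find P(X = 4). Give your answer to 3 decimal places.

0.265

X ~ Binomial(10, 0.38). Want P(X=4 | X≥2) = P(X=4) / P(X≥2).
P(X=4) = C(10,4)·0.38^4·0.62^6 = 0.24872
P(X≥2) = 1 − 0.00839 − 0.05144 = 0.94017
Ratio = 0.24872 / 0.94017 = 0.26454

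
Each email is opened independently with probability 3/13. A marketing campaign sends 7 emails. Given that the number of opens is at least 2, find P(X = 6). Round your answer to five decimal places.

X ~ Binomial(7, 0.230769). Want P(X=6 | X≥2) = P(X=6) / P(X≥2).
P(X=6) = C(7,6)·0.230769^6·0.769231^1 = 0.0008132
P(X≥2) = 1 − 0.1593663 − 0.3346693 = 0.5059644
Ratio = 0.0008132 / 0.5059644 = 0.0016073

0.00161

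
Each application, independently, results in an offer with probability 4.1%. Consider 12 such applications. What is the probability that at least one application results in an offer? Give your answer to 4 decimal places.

0.3949

P(at least one) = 1 − P(none) = 1 − (1 − 0.041)^12
= 1 − 0.605095 = 0.394905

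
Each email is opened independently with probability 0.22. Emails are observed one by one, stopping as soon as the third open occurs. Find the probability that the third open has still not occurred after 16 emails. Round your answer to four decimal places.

Needing more than 16 emails ⇔ fewer than 3 successes in the first 16. With X ~ Binomial(16, 0.22), P(Y > 16) = P(X ≤ 2).
  k=0: C(16,0)·0.22^0·0.78^16 = 0.018772
  k=1: C(16,1)·0.22^1·0.78^15 = 0.084715
  k=2: C(16,2)·0.22^2·0.78^14 = 0.179205
P(X ≤ 2) = 0.282693

0.2827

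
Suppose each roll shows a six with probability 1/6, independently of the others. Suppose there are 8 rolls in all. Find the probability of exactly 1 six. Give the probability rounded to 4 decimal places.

0.3721

X ~ Binomial(n=8, p=0.166667).
P(X=1) = C(8,1) · p^1 · (1−p)^7
= 8 · 0.16667 · 0.27908 = 0.372109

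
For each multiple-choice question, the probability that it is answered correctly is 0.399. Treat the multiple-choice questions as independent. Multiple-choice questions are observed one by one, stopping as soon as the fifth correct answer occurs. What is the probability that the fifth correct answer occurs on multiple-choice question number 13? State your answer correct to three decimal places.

0.085

Y = trial on which the fifth success occurs; negative binomial, r=5, p=0.399.
P(Y=13) = C(12,4) · p^5 · (1−p)^8
= 495 · 0.010113 · 0.017021 = 0.08521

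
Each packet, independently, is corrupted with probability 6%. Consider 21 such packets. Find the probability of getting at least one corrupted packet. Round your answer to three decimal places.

0.727

P(at least one) = 1 − P(none) = 1 − (1 − 0.06)^21
= 1 − 0.27270 = 0.72730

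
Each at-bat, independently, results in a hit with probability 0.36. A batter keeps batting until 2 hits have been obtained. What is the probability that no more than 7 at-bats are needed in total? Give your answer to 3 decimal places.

Finishing within 7 at-bats ⇔ at least 2 successes in the first 7. With X ~ Binomial(7, 0.36), P(Y ≤ 7) = 1 − P(X ≤ 1).
  k=0: C(7,0)·0.36^0·0.64^7 = 0.04398
  k=1: C(7,1)·0.36^1·0.64^6 = 0.17317
1 − 0.21715 = 0.78285

0.783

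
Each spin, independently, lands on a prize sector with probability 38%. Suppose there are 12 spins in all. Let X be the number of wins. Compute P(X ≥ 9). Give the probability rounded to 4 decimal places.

X ~ Binomial(12, 0.38); P(X ≥ 9) = Σ C(12,k) p^k (1−p)^(12−k) over k:
  k=9: C(12,9)·0.38^9·0.62^3 = 0.008663
  k=10: C(12,10)·0.38^10·0.62^2 = 0.001593
  k=11: C(12,11)·0.38^11·0.62^1 = 0.000177
  k=12: C(12,12)·0.38^12·0.62^0 = 0.000009
Total = 0.010442

0.0104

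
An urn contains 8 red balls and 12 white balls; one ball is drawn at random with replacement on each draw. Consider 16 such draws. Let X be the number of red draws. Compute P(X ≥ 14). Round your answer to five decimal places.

0.00013

X ~ Binomial(16, 0.40); P(X ≥ 14) = Σ C(16,k) p^k (1−p)^(16−k) over k:
  k=14: C(16,14)·0.40^14·0.60^2 = 0.0001160
  k=15: C(16,15)·0.40^15·0.60^1 = 0.0000103
  k=16: C(16,16)·0.40^16·0.60^0 = 0.0000004
Total = 0.0001267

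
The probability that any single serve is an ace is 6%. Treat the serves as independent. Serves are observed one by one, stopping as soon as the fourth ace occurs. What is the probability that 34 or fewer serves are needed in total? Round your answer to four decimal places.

Finishing within 34 serves ⇔ at least 4 successes in the first 34. With X ~ Binomial(34, 0.06), P(Y ≤ 34) = 1 − P(X ≤ 3).
  k=0: C(34,0)·0.06^0·0.94^34 = 0.121996
  k=1: C(34,1)·0.06^1·0.94^33 = 0.264758
  k=2: C(34,2)·0.06^2·0.94^32 = 0.278841
  k=3: C(34,3)·0.06^3·0.94^31 = 0.189849
1 − 0.855445 = 0.144555

0.1446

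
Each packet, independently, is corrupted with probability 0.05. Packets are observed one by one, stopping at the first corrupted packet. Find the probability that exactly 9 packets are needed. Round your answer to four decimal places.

Geometric (trials to first success), p = 0.05.
P(Y = 9) = (1−p)^8 · p = 0.66342 · 0.05 = 0.033171

0.0332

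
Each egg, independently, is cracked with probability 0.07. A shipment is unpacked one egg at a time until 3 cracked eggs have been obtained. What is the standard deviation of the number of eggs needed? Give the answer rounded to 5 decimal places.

23.86185

Y = total eggs until the third success; negative binomial with r=3, p=0.07.
SD(Y) = √[r(1−p)/p²] = √(569.3877551) = 23.8618473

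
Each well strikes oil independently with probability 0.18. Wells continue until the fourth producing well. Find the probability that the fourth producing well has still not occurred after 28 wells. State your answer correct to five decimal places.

0.23175

Needing more than 28 wells ⇔ fewer than 4 successes in the first 28. With X ~ Binomial(28, 0.18), P(Y > 28) = P(X ≤ 3).
  k=0: C(28,0)·0.18^0·0.82^28 = 0.0038618
  k=1: C(28,1)·0.18^1·0.82^27 = 0.0237358
  k=2: C(28,2)·0.18^2·0.82^26 = 0.0703391
  k=3: C(28,3)·0.18^3·0.82^25 = 0.1338159
P(X ≤ 3) = 0.2317526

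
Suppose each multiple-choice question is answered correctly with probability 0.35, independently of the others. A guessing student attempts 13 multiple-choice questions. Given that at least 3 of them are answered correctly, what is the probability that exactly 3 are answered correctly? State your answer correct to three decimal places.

X ~ Binomial(13, 0.35). Want P(X=3 | X≥3) = P(X=3) / P(X≥3).
P(X=3) = C(13,3)·0.35^3·0.65^10 = 0.16508
P(X≥3) = 1 − 0.00370 − 0.02588 − 0.08361 = 0.88681
Ratio = 0.16508 / 0.88681 = 0.18615

0.186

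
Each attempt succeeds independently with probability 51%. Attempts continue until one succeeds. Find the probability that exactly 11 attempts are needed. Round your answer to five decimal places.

Geometric (trials to first success), p = 0.51.
P(Y = 11) = (1−p)^10 · p = 0.00079792 · 0.51 = 0.0004069

0.00041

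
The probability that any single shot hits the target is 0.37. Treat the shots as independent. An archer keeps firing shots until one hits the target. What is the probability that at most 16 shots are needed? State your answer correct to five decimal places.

Y = number of shots to the first success; geometric, p = 0.37.
P(Y ≤ 16) = 1 − (1−p)^16 = 1 − 0.0006158 = 0.9993842

0.99938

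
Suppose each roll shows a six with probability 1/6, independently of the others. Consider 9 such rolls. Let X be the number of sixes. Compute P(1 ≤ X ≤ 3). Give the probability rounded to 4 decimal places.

0.7582

X ~ Binomial(9, 0.166667); P(1 ≤ X ≤ 3) = Σ C(9,k) p^k (1−p)^(9−k) over k:
  k=1: C(9,1)·0.166667^1·0.833333^8 = 0.348852
  k=2: C(9,2)·0.166667^2·0.833333^7 = 0.279082
  k=3: C(9,3)·0.166667^3·0.833333^6 = 0.130238
Total = 0.758172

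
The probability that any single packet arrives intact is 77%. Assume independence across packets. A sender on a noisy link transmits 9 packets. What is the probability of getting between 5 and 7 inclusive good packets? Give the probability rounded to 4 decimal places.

X ~ Binomial(9, 0.77); P(5 ≤ X ≤ 7) = Σ C(9,k) p^k (1−p)^(9−k) over k:
  k=5: C(9,5)·0.77^5·0.23^4 = 0.095441
  k=6: C(9,6)·0.77^6·0.23^3 = 0.213014
  k=7: C(9,7)·0.77^7·0.23^2 = 0.305628
Total = 0.614083

0.6141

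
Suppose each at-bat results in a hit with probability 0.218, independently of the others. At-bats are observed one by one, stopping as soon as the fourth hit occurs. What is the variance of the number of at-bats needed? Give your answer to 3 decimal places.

65.819

Y = total at-bats until the fourth success; negative binomial with r=4, p=0.218.
Var(Y) = r(1−p)/p² = 4·0.782 / 0.218² = 65.81938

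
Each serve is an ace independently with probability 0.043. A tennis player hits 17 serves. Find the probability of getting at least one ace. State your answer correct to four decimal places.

0.5263

P(at least one) = 1 − P(none) = 1 − (1 − 0.043)^17
= 1 − 0.473700 = 0.526300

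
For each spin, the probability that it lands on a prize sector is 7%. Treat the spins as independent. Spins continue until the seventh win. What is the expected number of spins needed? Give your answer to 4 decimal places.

100.0000

Y = total spins until the seventh success; negative binomial with r=7, p=0.07.
E[Y] = r / p = 7 / 0.07 = 100.000000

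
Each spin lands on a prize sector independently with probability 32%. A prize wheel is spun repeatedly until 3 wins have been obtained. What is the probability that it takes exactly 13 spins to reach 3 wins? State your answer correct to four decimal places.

Y = trial on which the third success occurs; negative binomial, r=3, p=0.32.
P(Y=13) = C(12,2) · p^3 · (1−p)^10
= 66 · 0.032768 · 0.021139 = 0.045718

0.0457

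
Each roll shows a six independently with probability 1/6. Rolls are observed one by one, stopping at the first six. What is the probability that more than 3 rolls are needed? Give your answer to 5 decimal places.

0.57870

Y = number of rolls to the first success; geometric, p = 0.166667.
P(Y > 3) = P(first 3 all fail) = (1−p)^3 = 0.5787037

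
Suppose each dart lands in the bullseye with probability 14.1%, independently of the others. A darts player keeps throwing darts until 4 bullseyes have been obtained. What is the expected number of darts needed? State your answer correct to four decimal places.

Y = total darts until the fourth success; negative binomial with r=4, p=0.141.
E[Y] = r / p = 4 / 0.141 = 28.368794

28.3688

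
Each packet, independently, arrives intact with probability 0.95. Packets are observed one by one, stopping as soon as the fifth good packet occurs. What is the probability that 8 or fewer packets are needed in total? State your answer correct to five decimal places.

0.99963

Finishing within 8 packets ⇔ at least 5 successes in the first 8. With X ~ Binomial(8, 0.95), P(Y ≤ 8) = 1 − P(X ≤ 4).
  k=0: C(8,0)·0.95^0·0.05^8 = 0.0000000
  k=1: C(8,1)·0.95^1·0.05^7 = 0.0000000
  k=2: C(8,2)·0.95^2·0.05^6 = 0.0000004
  k=3: C(8,3)·0.95^3·0.05^5 = 0.0000150
  k=4: C(8,4)·0.95^4·0.05^4 = 0.0003563
1 − 0.0003718 = 0.9996282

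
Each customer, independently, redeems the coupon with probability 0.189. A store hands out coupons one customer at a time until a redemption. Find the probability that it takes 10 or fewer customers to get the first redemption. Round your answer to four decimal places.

0.8769

Y = number of customers to the first success; geometric, p = 0.189.
P(Y ≤ 10) = 1 − (1−p)^10 = 1 − 0.123086 = 0.876914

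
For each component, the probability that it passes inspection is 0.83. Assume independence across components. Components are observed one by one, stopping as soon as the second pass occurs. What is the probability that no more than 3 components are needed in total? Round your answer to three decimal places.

0.923

Finishing within 3 components ⇔ at least 2 successes in the first 3. With X ~ Binomial(3, 0.83), P(Y ≤ 3) = 1 − P(X ≤ 1).
  k=0: C(3,0)·0.83^0·0.17^3 = 0.00491
  k=1: C(3,1)·0.83^1·0.17^2 = 0.07196
1 − 0.07687 = 0.92313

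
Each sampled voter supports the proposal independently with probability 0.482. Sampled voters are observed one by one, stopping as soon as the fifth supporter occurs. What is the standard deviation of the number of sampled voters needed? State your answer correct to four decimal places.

3.3389

Y = total sampled voters until the fifth success; negative binomial with r=5, p=0.482.
SD(Y) = √[r(1−p)/p²] = √(11.148224) = 3.338896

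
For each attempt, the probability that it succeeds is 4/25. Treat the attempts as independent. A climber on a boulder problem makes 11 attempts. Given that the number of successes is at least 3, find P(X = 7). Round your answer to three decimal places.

X ~ Binomial(11, 0.16). Want P(X=7 | X≥3) = P(X=7) / P(X≥3).
P(X=7) = C(11,7)·0.16^7·0.84^4 = 0.00044
P(X≥3) = 1 − 0.14692 − 0.30783 − 0.29317 = 0.25209
Ratio = 0.00044 / 0.25209 = 0.00175

0.002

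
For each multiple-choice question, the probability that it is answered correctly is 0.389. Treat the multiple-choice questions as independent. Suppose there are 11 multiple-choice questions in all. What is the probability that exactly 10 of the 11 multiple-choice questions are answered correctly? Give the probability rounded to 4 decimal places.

0.0005

X ~ Binomial(n=11, p=0.389).
P(X=10) = C(11,10) · p^10 · (1−p)^1
= 11 · 7.9341e-05 · 0.611 = 0.000533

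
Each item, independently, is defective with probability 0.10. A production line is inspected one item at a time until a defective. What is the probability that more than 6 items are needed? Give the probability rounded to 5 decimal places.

Y = number of items to the first success; geometric, p = 0.10.
P(Y > 6) = P(first 6 all fail) = (1−p)^6 = 0.5314410

0.53144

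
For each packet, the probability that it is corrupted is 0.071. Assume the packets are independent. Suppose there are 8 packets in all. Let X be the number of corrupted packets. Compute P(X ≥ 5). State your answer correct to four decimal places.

0.0001

X ~ Binomial(8, 0.071); P(X ≥ 5) = Σ C(8,k) p^k (1−p)^(8−k) over k:
  k=5: C(8,5)·0.071^5·0.929^3 = 0.000081
  k=6: C(8,6)·0.071^6·0.929^2 = 0.000003
  k=7: C(8,7)·0.071^7·0.929^1 = 0.000000
  k=8: C(8,8)·0.071^8·0.929^0 = 0.000000
Total = 0.000084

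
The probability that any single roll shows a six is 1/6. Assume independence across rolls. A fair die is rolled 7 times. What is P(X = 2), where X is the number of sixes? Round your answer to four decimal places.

X ~ Binomial(n=7, p=0.166667).
P(X=2) = C(7,2) · p^2 · (1−p)^5
= 21 · 0.027778 · 0.40188 = 0.234429

0.2344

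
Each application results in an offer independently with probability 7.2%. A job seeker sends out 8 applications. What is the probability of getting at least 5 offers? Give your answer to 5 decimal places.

X ~ Binomial(8, 0.072); P(X ≥ 5) = Σ C(8,k) p^k (1−p)^(8−k) over k:
  k=5: C(8,5)·0.072^5·0.928^3 = 0.0000866
  k=6: C(8,6)·0.072^6·0.928^2 = 0.0000034
  k=7: C(8,7)·0.072^7·0.928^1 = 0.0000001
  k=8: C(8,8)·0.072^8·0.928^0 = 0.0000000
Total = 0.0000900

0.00009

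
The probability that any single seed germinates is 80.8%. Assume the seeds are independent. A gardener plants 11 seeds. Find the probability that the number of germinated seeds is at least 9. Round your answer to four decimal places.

0.6440

X ~ Binomial(11, 0.808); P(X ≥ 9) = Σ C(11,k) p^k (1−p)^(11−k) over k:
  k=9: C(11,9)·0.808^9·0.192^2 = 0.297624
  k=10: C(11,10)·0.808^10·0.192^1 = 0.250500
  k=11: C(11,11)·0.808^11·0.192^0 = 0.095835
Total = 0.643959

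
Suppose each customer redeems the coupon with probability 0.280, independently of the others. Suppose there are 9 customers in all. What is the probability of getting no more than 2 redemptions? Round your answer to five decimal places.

0.51710

X ~ Binomial(9, 0.28); P(X ≤ 2) = Σ C(9,k) p^k (1−p)^(9−k) over k:
  k=0: C(9,0)·0.28^0·0.72^9 = 0.0519987
  k=1: C(9,1)·0.28^1·0.72^8 = 0.1819954
  k=2: C(9,2)·0.28^2·0.72^7 = 0.2831040
Total = 0.5170982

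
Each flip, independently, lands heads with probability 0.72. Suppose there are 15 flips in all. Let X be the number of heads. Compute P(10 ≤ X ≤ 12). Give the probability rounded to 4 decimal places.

0.6135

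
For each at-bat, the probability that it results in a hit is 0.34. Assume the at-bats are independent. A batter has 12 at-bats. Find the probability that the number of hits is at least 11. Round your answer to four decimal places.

X ~ Binomial(12, 0.34); P(X ≥ 11) = Σ C(12,k) p^k (1−p)^(12−k) over k:
  k=11: C(12,11)·0.34^11·0.66^1 = 0.000056
  k=12: C(12,12)·0.34^12·0.66^0 = 0.000002
Total = 0.000058

0.0001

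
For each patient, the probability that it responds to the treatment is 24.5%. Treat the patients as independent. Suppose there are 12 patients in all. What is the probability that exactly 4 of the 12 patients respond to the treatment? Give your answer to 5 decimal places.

X ~ Binomial(n=12, p=0.245).
P(X=4) = C(12,4) · p^4 · (1−p)^8
= 495 · 0.003603 · 0.10558 = 0.1882978

0.18830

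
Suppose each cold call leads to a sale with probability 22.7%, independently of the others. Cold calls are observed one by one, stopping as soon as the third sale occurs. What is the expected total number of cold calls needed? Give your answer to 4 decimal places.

13.2159

Y = total cold calls until the third success; negative binomial with r=3, p=0.227.
E[Y] = r / p = 3 / 0.227 = 13.215859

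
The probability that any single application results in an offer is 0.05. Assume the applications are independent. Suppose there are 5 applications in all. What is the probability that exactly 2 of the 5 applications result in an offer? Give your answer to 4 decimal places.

0.0214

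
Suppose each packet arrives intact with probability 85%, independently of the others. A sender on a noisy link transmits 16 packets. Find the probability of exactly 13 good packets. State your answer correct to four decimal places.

0.2285

X ~ Binomial(n=16, p=0.85).
P(X=13) = C(16,13) · p^13 · (1−p)^3
= 560 · 0.12091 · 0.003375 = 0.228511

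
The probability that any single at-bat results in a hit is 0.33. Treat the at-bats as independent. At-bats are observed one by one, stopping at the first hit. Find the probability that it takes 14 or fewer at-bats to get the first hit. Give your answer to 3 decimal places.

0.996

Y = number of at-bats to the first success; geometric, p = 0.33.
P(Y ≤ 14) = 1 − (1−p)^14 = 1 − 0.00367 = 0.99633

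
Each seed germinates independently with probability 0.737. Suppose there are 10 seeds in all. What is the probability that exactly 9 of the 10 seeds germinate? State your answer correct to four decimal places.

X ~ Binomial(n=10, p=0.737).
P(X=9) = C(10,9) · p^9 · (1−p)^1
= 10 · 0.064152 · 0.263 = 0.168719

0.1687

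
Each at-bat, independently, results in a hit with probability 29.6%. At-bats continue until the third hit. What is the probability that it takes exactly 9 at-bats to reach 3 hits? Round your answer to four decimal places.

0.0884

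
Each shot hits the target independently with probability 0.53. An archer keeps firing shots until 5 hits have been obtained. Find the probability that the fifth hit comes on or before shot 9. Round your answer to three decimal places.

Finishing within 9 shots ⇔ at least 5 successes in the first 9. With X ~ Binomial(9, 0.53), P(Y ≤ 9) = 1 − P(X ≤ 4).
  k=0: C(9,0)·0.53^0·0.47^9 = 0.00112
  k=1: C(9,1)·0.53^1·0.47^8 = 0.01136
  k=2: C(9,2)·0.53^2·0.47^7 = 0.05123
  k=3: C(9,3)·0.53^3·0.47^6 = 0.13480
  k=4: C(9,4)·0.53^4·0.47^5 = 0.22801
1 − 0.42653 = 0.57347

0.573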